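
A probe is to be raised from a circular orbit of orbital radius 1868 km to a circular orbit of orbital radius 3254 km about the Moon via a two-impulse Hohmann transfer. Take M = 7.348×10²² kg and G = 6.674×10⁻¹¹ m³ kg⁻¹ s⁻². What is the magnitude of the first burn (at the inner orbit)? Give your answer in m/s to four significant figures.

μ = GM = 6.674×10⁻¹¹ × 7.348×10²² = 4.904×10¹² m³/s².
r₁ = 1868 km = 1.868×10⁶ m.
r₂ = 3254 km = 3.254×10⁶ m.
Transfer ellipse a_t = (r₁ + r₂)/2 = 2.561×10⁶ m.
At r₁: circular v_c1 = √(μ/r₁) = 1620 m/s; transfer-perilune v_p = √[μ(2/r₁ − 1/a_t)] = 1826 m/s.
Δv₁ = v_p − v_c1 = 206.1 m/s.

Δv ≈ 206.1 m/s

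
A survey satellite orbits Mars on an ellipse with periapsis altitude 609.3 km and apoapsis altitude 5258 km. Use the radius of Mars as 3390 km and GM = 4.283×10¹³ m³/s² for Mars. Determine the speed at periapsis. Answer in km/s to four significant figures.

r_p = 3390 + 609.3 = 3999.3 km = 3.9993×10⁶ m.
r_a = 3390 + 5258 = 8648.0 km = 8.6480×10⁶ m.
Semi-major axis a = (r_p + r_a)/2 = 6323.6 km = 6.324×10⁶ m.
Vis-viva: v² = μ(2/r − 1/a) = 4.283×10¹³ × (5.001×10⁻⁷ − 1.581×10⁻⁷) = 1.465×10⁷ m²/s².
v = 3827 m/s = 3.827 km/s.

v ≈ 3.827 km/s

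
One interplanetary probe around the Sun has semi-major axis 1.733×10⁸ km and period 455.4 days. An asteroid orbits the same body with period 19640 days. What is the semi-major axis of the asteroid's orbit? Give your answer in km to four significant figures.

a₂ ≈ 2.131×10⁹ km

Kepler's third law: a³ ∝ T², so a₂ = a₁ (T₂/T₁)^(2/3).
T₂/T₁ = 43.13, (T₂/T₁)^(2/3) = 12.30.
a₂ = 1.733×10⁸ × 12.30 = 2.131×10⁹ km.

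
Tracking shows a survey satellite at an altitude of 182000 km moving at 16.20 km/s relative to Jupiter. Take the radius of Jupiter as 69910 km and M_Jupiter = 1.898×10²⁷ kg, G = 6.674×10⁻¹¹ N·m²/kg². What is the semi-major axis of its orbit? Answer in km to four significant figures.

μ = GM = 6.674×10⁻¹¹ × 1.898×10²⁷ = 1.267×10¹⁷ m³/s².
r = 69910 + 182000 = 2.5191×10⁵ km = 2.519×10⁸ m.
Vis-viva rearranged: 1/a = 2/r − v²/μ = 7.939×10⁻⁹ − 2.072×10⁻⁹ = 5.868×10⁻⁹ m⁻¹.
a = 1.704×10⁸ m = 1.7043×10⁵ km.

a ≈ 1.704×10⁵ km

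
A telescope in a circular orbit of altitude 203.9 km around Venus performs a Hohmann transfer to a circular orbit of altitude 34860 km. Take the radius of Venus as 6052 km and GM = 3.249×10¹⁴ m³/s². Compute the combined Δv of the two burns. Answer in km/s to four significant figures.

r₁ = 6052 + 203.9 = 6255.9 km = 6.2559×10⁶ m.
r₂ = 6052 + 34860 = 40912 km = 4.0912×10⁷ m.
Transfer ellipse a_t = (r₁ + r₂)/2 = 2.358×10⁷ m.
At r₁: circular v_c1 = √(μ/r₁) = 7207 m/s; transfer-periapsis v_p = √[μ(2/r₁ − 1/a_t)] = 9492 m/s.
Δv₁ = v_p − v_c1 = 2285 m/s.
At r₂: circular v_c2 = √(μ/r₂) = 2818 m/s; transfer-apoapsis v_a = √[μ(2/r₂ − 1/a_t)] = 1451 m/s.
Δv₂ = v_c2 − v_a = 1367 m/s.
Total Δv = Δv₁ + Δv₂ = 3652 m/s = 3.652 km/s.

Δv_total ≈ 3.652 km/s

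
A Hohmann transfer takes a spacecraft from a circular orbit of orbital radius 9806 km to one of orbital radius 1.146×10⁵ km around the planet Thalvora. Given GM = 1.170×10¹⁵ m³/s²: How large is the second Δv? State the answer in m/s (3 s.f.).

r₁ = 9806 km = 9.806×10⁶ m.
r₂ = 1.146×10⁵ km = 1.146×10⁸ m.
Transfer ellipse a_t = (r₁ + r₂)/2 = 6.220×10⁷ m.
At r₁: circular v_c1 = √(μ/r₁) = 10920 m/s; transfer-periapsis v_p = √[μ(2/r₁ − 1/a_t)] = 14830 m/s.
At r₂: circular v_c2 = √(μ/r₂) = 3195 m/s; transfer-apoapsis v_a = √[μ(2/r₂ − 1/a_t)] = 1269 m/s.
Δv₂ = v_c2 − v_a = 1927 m/s.

Δv ≈ 1930 m/s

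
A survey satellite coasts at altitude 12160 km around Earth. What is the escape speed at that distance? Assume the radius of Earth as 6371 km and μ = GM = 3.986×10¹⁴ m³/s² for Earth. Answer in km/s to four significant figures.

r = 6371 + 12160 = 18531 km = 1.8531×10⁷ m.
Escape speed v_esc = √(2μ/r) = √(2 × 3.986×10¹⁴ / 1.853×10⁷) = √(4.302×10⁷) = 6559 m/s.
= 6.559 km/s.

v_esc ≈ 6.559 km/s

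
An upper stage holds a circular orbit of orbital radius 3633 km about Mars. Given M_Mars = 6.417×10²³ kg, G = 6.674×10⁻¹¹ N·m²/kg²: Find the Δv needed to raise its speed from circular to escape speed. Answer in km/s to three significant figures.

μ = GM = 6.674×10⁻¹¹ × 6.417×10²³ = 4.283×10¹³ m³/s².
r = 3633 km = 3.633×10⁶ m.
Circular speed v_c = √(μ/r) = 3433 m/s.
Escape speed v_esc = √(2μ/r) = √2 × v_c = 4856 m/s.
Δv = v_esc − v_c = 1422 m/s = 1.422 km/s.

Δv ≈ 1.42 km/s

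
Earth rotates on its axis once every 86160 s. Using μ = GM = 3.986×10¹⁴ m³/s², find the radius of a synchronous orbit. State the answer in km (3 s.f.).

A synchronous orbit has period T, so by Kepler's third law a = (μT²/4π²)^(1/3).
μT²/4π² = 3.986×10¹⁴ × (8.616×10⁴)² / 39.48 = 7.495×10²² m³.
a = 4.216×10⁷ m = 42163 km.

r_sync ≈ 42200 km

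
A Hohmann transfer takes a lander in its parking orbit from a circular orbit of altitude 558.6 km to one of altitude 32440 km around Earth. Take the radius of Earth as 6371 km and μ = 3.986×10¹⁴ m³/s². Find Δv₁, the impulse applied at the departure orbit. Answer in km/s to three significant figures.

r₁ = 6371 + 558.6 = 6929.6 km = 6.9296×10⁶ m.
r₂ = 6371 + 32440 = 38811 km = 3.8811×10⁷ m.
Transfer ellipse a_t = (r₁ + r₂)/2 = 2.287×10⁷ m.
At r₁: circular v_c1 = √(μ/r₁) = 7584 m/s; transfer-perigee v_p = √[μ(2/r₁ − 1/a_t)] = 9880 m/s.
Δv₁ = v_p − v_c1 = 2296 m/s.
= 2.296 km/s.

Δv ≈ 2.30 km/s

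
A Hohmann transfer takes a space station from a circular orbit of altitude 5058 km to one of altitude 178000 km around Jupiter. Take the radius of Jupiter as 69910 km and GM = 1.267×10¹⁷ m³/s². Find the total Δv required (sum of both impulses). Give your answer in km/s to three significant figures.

r₁ = 69910 + 5058 = 74968 km = 7.4968×10⁷ m.
r₂ = 69910 + 178000 = 247910 km = 2.4791×10⁸ m.
Transfer ellipse a_t = (r₁ + r₂)/2 = 1.614×10⁸ m.
At r₁: circular v_c1 = √(μ/r₁) = 41110 m/s; transfer-perijove v_p = √[μ(2/r₁ − 1/a_t)] = 50940 m/s.
Δv₁ = v_p − v_c1 = 9834 m/s.
At r₂: circular v_c2 = √(μ/r₂) = 22610 m/s; transfer-apojove v_a = √[μ(2/r₂ − 1/a_t)] = 15410 m/s.
Δv₂ = v_c2 − v_a = 7201 m/s.
Total Δv = Δv₁ + Δv₂ = 17040 m/s = 17.04 km/s.

Δv_total ≈ 17.0 km/s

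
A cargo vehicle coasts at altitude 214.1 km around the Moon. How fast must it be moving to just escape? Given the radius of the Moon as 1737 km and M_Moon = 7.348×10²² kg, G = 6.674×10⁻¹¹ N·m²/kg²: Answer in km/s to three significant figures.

v_esc ≈ 2.24 km/s

μ = GM = 6.674×10⁻¹¹ × 7.348×10²² = 4.904×10¹² m³/s².
r = 1737 + 214.1 = 1951.1 km = 1.9511×10⁶ m.
Escape speed v_esc = √(2μ/r) = √(2 × 4.904×10¹² / 1.951×10⁶) = √(5.027×10⁶) = 2242 m/s.
= 2.242 km/s.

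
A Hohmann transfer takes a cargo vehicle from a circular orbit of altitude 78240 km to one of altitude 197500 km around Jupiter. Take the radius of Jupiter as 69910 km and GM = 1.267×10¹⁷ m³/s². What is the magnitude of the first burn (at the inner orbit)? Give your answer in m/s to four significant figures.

Δv ≈ 3932 m/s

r₁ = 69910 + 78240 = 148150 km = 1.4815×10⁸ m.
r₂ = 69910 + 197500 = 267410 km = 2.6741×10⁸ m.
Transfer ellipse a_t = (r₁ + r₂)/2 = 2.078×10⁸ m.
At r₁: circular v_c1 = √(μ/r₁) = 29240 m/s; transfer-perijove v_p = √[μ(2/r₁ − 1/a_t)] = 33180 m/s.
Δv₁ = v_p − v_c1 = 3932 m/s.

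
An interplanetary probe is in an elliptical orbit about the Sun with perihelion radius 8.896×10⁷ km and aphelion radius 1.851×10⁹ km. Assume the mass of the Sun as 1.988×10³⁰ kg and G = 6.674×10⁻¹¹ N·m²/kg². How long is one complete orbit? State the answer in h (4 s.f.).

T ≈ 144800 h

μ = GM = 6.674×10⁻¹¹ × 1.988×10³⁰ = 1.327×10²⁰ m³/s².
Semi-major axis a = (r_p + r_a)/2 = (8.8960×10⁷ + 1.8510×10⁹)/2 = 9.6998×10⁸ km = 9.700×10¹¹ m.
By Kepler's third law T = 2π√(a³/μ) = 2π × 8.294×10⁷ = 5.211×10⁸ s.
= 1.448×10⁵ h.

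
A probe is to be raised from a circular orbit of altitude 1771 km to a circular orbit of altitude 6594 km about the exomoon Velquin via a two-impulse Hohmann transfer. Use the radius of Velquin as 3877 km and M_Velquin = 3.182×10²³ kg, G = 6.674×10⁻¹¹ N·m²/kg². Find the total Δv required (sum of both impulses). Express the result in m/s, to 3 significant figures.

μ = GM = 6.674×10⁻¹¹ × 3.182×10²³ = 2.124×10¹³ m³/s².
r₁ = 3877 + 1771 = 5648.0 km = 5.6480×10⁶ m.
r₂ = 3877 + 6594 = 10471 km = 1.0471×10⁷ m.
Transfer ellipse a_t = (r₁ + r₂)/2 = 8.060×10⁶ m.
At r₁: circular v_c1 = √(μ/r₁) = 1939 m/s; transfer-periapsis v_p = √[μ(2/r₁ − 1/a_t)] = 2210 m/s.
Δv₁ = v_p − v_c1 = 271.1 m/s.
At r₂: circular v_c2 = √(μ/r₂) = 1424 m/s; transfer-apoapsis v_a = √[μ(2/r₂ − 1/a_t)] = 1192 m/s.
Δv₂ = v_c2 − v_a = 231.9 m/s.
Total Δv = Δv₁ + Δv₂ = 503.1 m/s.

Δv_total ≈ 503 m/s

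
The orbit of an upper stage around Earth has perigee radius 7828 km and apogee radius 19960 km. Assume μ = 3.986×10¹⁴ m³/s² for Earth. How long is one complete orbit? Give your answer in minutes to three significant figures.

Semi-major axis a = (r_p + r_a)/2 = (7828.0 + 19960)/2 = 13894 km = 1.389×10⁷ m.
By Kepler's third law T = 2π√(a³/μ) = 2π × 2.594×10³ = 1.630×10⁴ s.
= 271.6 minutes.

T ≈ 272 minutes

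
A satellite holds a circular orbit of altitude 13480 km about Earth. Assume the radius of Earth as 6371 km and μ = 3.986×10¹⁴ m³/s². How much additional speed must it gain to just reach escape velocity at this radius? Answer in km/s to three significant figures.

Δv ≈ 1.86 km/s

r = 6371 + 13480 = 19851 km = 1.9851×10⁷ m.
Circular speed v_c = √(μ/r) = 4481 m/s.
Escape speed v_esc = √(2μ/r) = √2 × v_c = 6337 m/s.
Δv = v_esc − v_c = 1856 m/s = 1.856 km/s.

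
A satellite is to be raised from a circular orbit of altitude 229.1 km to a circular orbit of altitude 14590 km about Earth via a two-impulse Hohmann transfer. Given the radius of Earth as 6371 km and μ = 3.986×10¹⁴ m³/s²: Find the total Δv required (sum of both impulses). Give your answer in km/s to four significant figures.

r₁ = 6371 + 229.1 = 6600.1 km = 6.6001×10⁶ m.
r₂ = 6371 + 14590 = 20961 km = 2.0961×10⁷ m.
Transfer ellipse a_t = (r₁ + r₂)/2 = 1.378×10⁷ m.
At r₁: circular v_c1 = √(μ/r₁) = 7771 m/s; transfer-perigee v_p = √[μ(2/r₁ − 1/a_t)] = 9584 m/s.
Δv₁ = v_p − v_c1 = 1813 m/s.
At r₂: circular v_c2 = √(μ/r₂) = 4361 m/s; transfer-apogee v_a = √[μ(2/r₂ − 1/a_t)] = 3018 m/s.
Δv₂ = v_c2 − v_a = 1343 m/s.
Total Δv = Δv₁ + Δv₂ = 3156 m/s = 3.156 km/s.

Δv_total ≈ 3.156 km/s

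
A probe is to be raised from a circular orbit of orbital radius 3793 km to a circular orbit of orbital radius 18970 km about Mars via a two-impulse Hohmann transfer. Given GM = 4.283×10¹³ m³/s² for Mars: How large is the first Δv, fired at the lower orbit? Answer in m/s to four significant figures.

Δv ≈ 977.9 m/s

r₁ = 3793 km = 3.793×10⁶ m.
r₂ = 18970 km = 1.897×10⁷ m.
Transfer ellipse a_t = (r₁ + r₂)/2 = 1.138×10⁷ m.
At r₁: circular v_c1 = √(μ/r₁) = 3360 m/s; transfer-periapsis v_p = √[μ(2/r₁ − 1/a_t)] = 4338 m/s.
Δv₁ = v_p − v_c1 = 977.9 m/s.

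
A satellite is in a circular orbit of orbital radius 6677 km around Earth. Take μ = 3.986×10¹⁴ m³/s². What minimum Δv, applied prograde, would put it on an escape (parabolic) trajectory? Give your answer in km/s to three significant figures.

r = 6677 km = 6.677×10⁶ m.
Circular speed v_c = √(μ/r) = 7726 m/s.
Escape speed v_esc = √(2μ/r) = √2 × v_c = 10930 m/s.
Δv = v_esc − v_c = 3200 m/s = 3.200 km/s.

Δv ≈ 3.20 km/s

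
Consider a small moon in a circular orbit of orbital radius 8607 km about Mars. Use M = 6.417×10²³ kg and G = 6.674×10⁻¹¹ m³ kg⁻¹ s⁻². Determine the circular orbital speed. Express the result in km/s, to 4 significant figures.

v ≈ 2.231 km/s

μ = GM = 6.674×10⁻¹¹ × 6.417×10²³ = 4.283×10¹³ m³/s².
r = 8607 km = 8.607×10⁶ m.
For a circular orbit v = √(μ/r) = √(4.283×10¹³ / 8.607×10⁶) = √(4.976×10⁶) = 2231 m/s.
That is 2.231 km/s.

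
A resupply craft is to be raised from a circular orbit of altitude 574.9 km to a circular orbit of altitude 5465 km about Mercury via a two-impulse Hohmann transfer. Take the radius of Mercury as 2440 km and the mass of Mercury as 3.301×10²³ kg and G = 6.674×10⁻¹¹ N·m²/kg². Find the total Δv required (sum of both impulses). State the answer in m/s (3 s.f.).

Δv_total ≈ 978 m/s

μ = GM = 6.674×10⁻¹¹ × 3.301×10²³ = 2.203×10¹³ m³/s².
r₁ = 2440 + 574.9 = 3014.9 km = 3.0149×10⁶ m.
r₂ = 2440 + 5465 = 7905.0 km = 7.9050×10⁶ m.
Transfer ellipse a_t = (r₁ + r₂)/2 = 5.460×10⁶ m.
At r₁: circular v_c1 = √(μ/r₁) = 2703 m/s; transfer-periherm v_p = √[μ(2/r₁ − 1/a_t)] = 3253 m/s.
Δv₁ = v_p − v_c1 = 549.4 m/s.
At r₂: circular v_c2 = √(μ/r₂) = 1669 m/s; transfer-apoherm v_a = √[μ(2/r₂ − 1/a_t)] = 1241 m/s.
Δv₂ = v_c2 − v_a = 428.9 m/s.
Total Δv = Δv₁ + Δv₂ = 978.3 m/s.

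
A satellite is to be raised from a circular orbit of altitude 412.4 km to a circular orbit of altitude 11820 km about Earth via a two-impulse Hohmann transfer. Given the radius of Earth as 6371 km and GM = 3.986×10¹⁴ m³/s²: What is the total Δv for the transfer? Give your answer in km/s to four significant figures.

r₁ = 6371 + 412.4 = 6783.4 km = 6.7834×10⁶ m.
r₂ = 6371 + 11820 = 18191 km = 1.8191×10⁷ m.
Transfer ellipse a_t = (r₁ + r₂)/2 = 1.249×10⁷ m.
At r₁: circular v_c1 = √(μ/r₁) = 7666 m/s; transfer-perigee v_p = √[μ(2/r₁ − 1/a_t)] = 9252 m/s.
Δv₁ = v_p − v_c1 = 1587 m/s.
At r₂: circular v_c2 = √(μ/r₂) = 4681 m/s; transfer-apogee v_a = √[μ(2/r₂ − 1/a_t)] = 3450 m/s.
Δv₂ = v_c2 − v_a = 1231 m/s.
Total Δv = Δv₁ + Δv₂ = 2817 m/s = 2.817 km/s.

Δv_total ≈ 2.817 km/s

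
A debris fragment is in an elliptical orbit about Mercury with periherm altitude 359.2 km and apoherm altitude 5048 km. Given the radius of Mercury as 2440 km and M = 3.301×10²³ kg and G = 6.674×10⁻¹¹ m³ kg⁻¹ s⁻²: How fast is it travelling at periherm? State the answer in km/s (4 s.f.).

v ≈ 3.385 km/s

μ = GM = 6.674×10⁻¹¹ × 3.301×10²³ = 2.203×10¹³ m³/s².
r_p = 2440 + 359.2 = 2799.2 km = 2.7992×10⁶ m.
r_a = 2440 + 5048 = 7488.0 km = 7.4880×10⁶ m.
Semi-major axis a = (r_p + r_a)/2 = 5143.6 km = 5.144×10⁶ m.
Vis-viva: v² = μ(2/r − 1/a) = 2.203×10¹³ × (7.145×10⁻⁷ − 1.944×10⁻⁷) = 1.146×10⁷ m²/s².
v = 3385 m/s = 3.385 km/s.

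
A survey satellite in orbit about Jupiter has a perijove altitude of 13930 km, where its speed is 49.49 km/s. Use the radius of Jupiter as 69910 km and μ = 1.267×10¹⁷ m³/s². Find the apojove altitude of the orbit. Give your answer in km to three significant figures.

apojove altitude ≈ 2.88×10⁵ km

r_p = 69910 + 13930 = 83840 km = 8.384×10⁷ m.
Specific energy ε = v²/2 − μ/r = -2.866×10⁸ J/kg, so a = −μ/(2ε) = 2.211×10⁸ m.
The apsides satisfy r_p + r_a = 2a, so the apojove radius is 2a − r_p = 3.583×10⁸ m = 3.5827×10⁵ km.
Apojove altitude = 3.5827×10⁵ − 69910 = 2.8836×10⁵ km.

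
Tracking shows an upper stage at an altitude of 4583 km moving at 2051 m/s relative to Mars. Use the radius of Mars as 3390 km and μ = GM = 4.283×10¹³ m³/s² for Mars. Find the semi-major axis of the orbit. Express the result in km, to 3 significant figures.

r = 3390 + 4583 = 7973.0 km = 7.973×10⁶ m.
Vis-viva rearranged: 1/a = 2/r − v²/μ = 2.508×10⁻⁷ − 9.822×10⁻⁸ = 1.526×10⁻⁷ m⁻¹.
a = 6.552×10⁶ m = 6551.8 km.

a ≈ 6550 km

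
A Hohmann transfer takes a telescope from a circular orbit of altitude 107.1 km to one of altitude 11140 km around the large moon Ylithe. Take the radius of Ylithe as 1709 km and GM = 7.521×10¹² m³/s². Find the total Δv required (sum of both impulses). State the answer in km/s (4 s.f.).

r₁ = 1709 + 107.1 = 1816.1 km = 1.8161×10⁶ m.
r₂ = 1709 + 11140 = 12849 km = 1.2849×10⁷ m.
Transfer ellipse a_t = (r₁ + r₂)/2 = 7.333×10⁶ m.
At r₁: circular v_c1 = √(μ/r₁) = 2035 m/s; transfer-periapsis v_p = √[μ(2/r₁ − 1/a_t)] = 2694 m/s.
Δv₁ = v_p − v_c1 = 658.8 m/s.
At r₂: circular v_c2 = √(μ/r₂) = 765.1 m/s; transfer-apoapsis v_a = √[μ(2/r₂ − 1/a_t)] = 380.8 m/s.
Δv₂ = v_c2 − v_a = 384.3 m/s.
Total Δv = Δv₁ + Δv₂ = 1043 m/s = 1.043 km/s.

Δv_total ≈ 1.043 km/s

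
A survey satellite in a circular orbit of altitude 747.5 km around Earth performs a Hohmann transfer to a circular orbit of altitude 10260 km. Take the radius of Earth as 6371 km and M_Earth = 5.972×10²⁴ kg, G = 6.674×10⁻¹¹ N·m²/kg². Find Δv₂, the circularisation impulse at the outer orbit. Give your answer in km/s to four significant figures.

Δv ≈ 1.105 km/s

μ = GM = 6.674×10⁻¹¹ × 5.972×10²⁴ = 3.986×10¹⁴ m³/s².
r₁ = 6371 + 747.5 = 7118.5 km = 7.1185×10⁶ m.
r₂ = 6371 + 10260 = 16631 km = 1.6631×10⁷ m.
Transfer ellipse a_t = (r₁ + r₂)/2 = 1.187×10⁷ m.
At r₁: circular v_c1 = √(μ/r₁) = 7483 m/s; transfer-perigee v_p = √[μ(2/r₁ − 1/a_t)] = 8855 m/s.
At r₂: circular v_c2 = √(μ/r₂) = 4895 m/s; transfer-apogee v_a = √[μ(2/r₂ − 1/a_t)] = 3790 m/s.
Δv₂ = v_c2 − v_a = 1105 m/s.
= 1.105 km/s.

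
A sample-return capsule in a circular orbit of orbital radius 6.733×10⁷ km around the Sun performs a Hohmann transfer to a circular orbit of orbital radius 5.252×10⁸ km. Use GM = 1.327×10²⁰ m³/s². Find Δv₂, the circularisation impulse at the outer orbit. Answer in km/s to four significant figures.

r₁ = 6.733×10⁷ km = 6.733×10¹⁰ m.
r₂ = 5.252×10⁸ km = 5.252×10¹¹ m.
Transfer ellipse a_t = (r₁ + r₂)/2 = 2.963×10¹¹ m.
At r₁: circular v_c1 = √(μ/r₁) = 44390 m/s; transfer-perihelion v_p = √[μ(2/r₁ − 1/a_t)] = 59110 m/s.
At r₂: circular v_c2 = √(μ/r₂) = 15900 m/s; transfer-aphelion v_a = √[μ(2/r₂ − 1/a_t)] = 7578 m/s.
Δv₂ = v_c2 − v_a = 8318 m/s.
= 8.318 km/s.

Δv ≈ 8.318 km/s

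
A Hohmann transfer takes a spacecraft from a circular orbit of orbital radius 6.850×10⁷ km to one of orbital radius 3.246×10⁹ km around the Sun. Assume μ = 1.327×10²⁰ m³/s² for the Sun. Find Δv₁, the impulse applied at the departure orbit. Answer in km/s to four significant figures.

Δv ≈ 17.58 km/s

r₁ = 6.850×10⁷ km = 6.850×10¹⁰ m.
r₂ = 3.246×10⁹ km = 3.246×10¹² m.
Transfer ellipse a_t = (r₁ + r₂)/2 = 1.657×10¹² m.
At r₁: circular v_c1 = √(μ/r₁) = 44010 m/s; transfer-perihelion v_p = √[μ(2/r₁ − 1/a_t)] = 61600 m/s.
Δv₁ = v_p − v_c1 = 17580 m/s.
= 17.58 km/s.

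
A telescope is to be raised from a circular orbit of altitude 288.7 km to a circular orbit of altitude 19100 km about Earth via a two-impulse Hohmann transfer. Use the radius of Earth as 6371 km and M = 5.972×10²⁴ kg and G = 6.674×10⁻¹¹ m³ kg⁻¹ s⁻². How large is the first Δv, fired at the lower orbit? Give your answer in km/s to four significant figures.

μ = GM = 6.674×10⁻¹¹ × 5.972×10²⁴ = 3.986×10¹⁴ m³/s².
r₁ = 6371 + 288.7 = 6659.7 km = 6.6597×10⁶ m.
r₂ = 6371 + 19100 = 25471 km = 2.5471×10⁷ m.
Transfer ellipse a_t = (r₁ + r₂)/2 = 1.607×10⁷ m.
At r₁: circular v_c1 = √(μ/r₁) = 7736 m/s; transfer-perigee v_p = √[μ(2/r₁ − 1/a_t)] = 9741 m/s.
Δv₁ = v_p − v_c1 = 2005 m/s.
= 2.005 km/s.

Δv ≈ 2.005 km/s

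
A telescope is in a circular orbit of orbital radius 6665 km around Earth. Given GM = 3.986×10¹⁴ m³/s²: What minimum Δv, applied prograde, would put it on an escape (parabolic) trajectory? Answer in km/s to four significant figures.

r = 6665 km = 6.665×10⁶ m.
Circular speed v_c = √(μ/r) = 7733 m/s.
Escape speed v_esc = √(2μ/r) = √2 × v_c = 10940 m/s.
Δv = v_esc − v_c = 3203 m/s = 3.203 km/s.

Δv ≈ 3.203 km/s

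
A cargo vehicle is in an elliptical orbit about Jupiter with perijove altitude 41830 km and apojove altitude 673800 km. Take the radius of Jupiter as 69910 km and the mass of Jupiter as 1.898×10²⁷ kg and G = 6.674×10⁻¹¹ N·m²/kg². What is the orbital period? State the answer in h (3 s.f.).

T ≈ 43.4 h

μ = GM = 6.674×10⁻¹¹ × 1.898×10²⁷ = 1.267×10¹⁷ m³/s².
r_p = 69910 + 41830 = 111740 km = 1.1174×10⁸ m.
r_a = 69910 + 673800 = 743710 km = 7.4371×10⁸ m.
Semi-major axis a = (r_p + r_a)/2 = (1.1174×10⁵ + 7.4371×10⁵)/2 = 4.2772×10⁵ km = 4.277×10⁸ m.
By Kepler's third law T = 2π√(a³/μ) = 2π × 2.485×10⁴ = 1.562×10⁵ s.
= 43.38 h.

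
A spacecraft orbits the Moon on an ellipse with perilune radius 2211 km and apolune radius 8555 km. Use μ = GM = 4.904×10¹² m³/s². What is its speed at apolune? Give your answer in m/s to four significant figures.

Semi-major axis a = (r_p + r_a)/2 = 5383.0 km = 5.383×10⁶ m.
Vis-viva: v² = μ(2/r − 1/a) = 4.904×10¹² × (2.338×10⁻⁷ − 1.858×10⁻⁷) = 2.354×10⁵ m²/s².
v = 485.2 m/s.

v ≈ 485.2 m/s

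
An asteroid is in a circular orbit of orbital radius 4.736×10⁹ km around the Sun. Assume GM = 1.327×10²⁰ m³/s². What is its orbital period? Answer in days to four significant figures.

r = 4.736×10⁹ km = 4.736×10¹² m.
Kepler's third law: T = 2π√(r³/μ) = 2π√((4.736×10¹²)³ / 1.327×10²⁰).
r³/μ = 8.005×10¹⁷ s², so T = 2π × 8.947×10⁸ = 5.622×10⁹ s.
Converting: 5.622×10⁹ s ÷ 86400 = 65070 days.

T ≈ 65070 days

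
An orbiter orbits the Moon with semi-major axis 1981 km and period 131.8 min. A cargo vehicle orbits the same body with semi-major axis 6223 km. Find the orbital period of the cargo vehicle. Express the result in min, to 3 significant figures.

Kepler's third law: T² ∝ a³, so T₂ = T₁ (a₂/a₁)^(3/2).
a₂/a₁ = 3.141, (a₂/a₁)^(3/2) = 5.568.
T₂ = 131.8 × 5.568 = 733.8 min.

T₂ ≈ 734 min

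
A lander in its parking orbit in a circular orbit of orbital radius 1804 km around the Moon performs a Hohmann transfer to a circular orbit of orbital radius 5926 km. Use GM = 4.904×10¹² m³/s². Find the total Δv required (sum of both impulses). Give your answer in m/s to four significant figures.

Δv_total ≈ 681.0 m/s

r₁ = 1804 km = 1.804×10⁶ m.
r₂ = 5926 km = 5.926×10⁶ m.
Transfer ellipse a_t = (r₁ + r₂)/2 = 3.865×10⁶ m.
At r₁: circular v_c1 = √(μ/r₁) = 1649 m/s; transfer-perilune v_p = √[μ(2/r₁ − 1/a_t)] = 2042 m/s.
Δv₁ = v_p − v_c1 = 392.8 m/s.
At r₂: circular v_c2 = √(μ/r₂) = 909.7 m/s; transfer-apolune v_a = √[μ(2/r₂ − 1/a_t)] = 621.5 m/s.
Δv₂ = v_c2 − v_a = 288.2 m/s.
Total Δv = Δv₁ + Δv₂ = 681.0 m/s.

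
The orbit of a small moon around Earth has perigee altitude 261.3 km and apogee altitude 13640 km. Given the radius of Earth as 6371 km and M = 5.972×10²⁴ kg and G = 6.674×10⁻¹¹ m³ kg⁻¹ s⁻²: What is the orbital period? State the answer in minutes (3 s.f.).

μ = GM = 6.674×10⁻¹¹ × 5.972×10²⁴ = 3.986×10¹⁴ m³/s².
r_p = 6371 + 261.3 = 6632.3 km = 6.6323×10⁶ m.
r_a = 6371 + 13640 = 20011 km = 2.0011×10⁷ m.
Semi-major axis a = (r_p + r_a)/2 = (6632.3 + 20011)/2 = 13322 km = 1.332×10⁷ m.
By Kepler's third law T = 2π√(a³/μ) = 2π × 2.435×10³ = 1.530×10⁴ s.
= 255.0 minutes.

T ≈ 255 minutes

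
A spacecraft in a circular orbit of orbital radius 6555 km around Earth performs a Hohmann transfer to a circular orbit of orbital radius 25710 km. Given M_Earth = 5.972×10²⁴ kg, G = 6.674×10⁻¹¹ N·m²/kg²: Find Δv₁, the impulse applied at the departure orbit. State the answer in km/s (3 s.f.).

μ = GM = 6.674×10⁻¹¹ × 5.972×10²⁴ = 3.986×10¹⁴ m³/s².
r₁ = 6555 km = 6.555×10⁶ m.
r₂ = 25710 km = 2.571×10⁷ m.
Transfer ellipse a_t = (r₁ + r₂)/2 = 1.613×10⁷ m.
At r₁: circular v_c1 = √(μ/r₁) = 7798 m/s; transfer-perigee v_p = √[μ(2/r₁ − 1/a_t)] = 9844 m/s.
Δv₁ = v_p − v_c1 = 2046 m/s.
= 2.046 km/s.

Δv ≈ 2.05 km/s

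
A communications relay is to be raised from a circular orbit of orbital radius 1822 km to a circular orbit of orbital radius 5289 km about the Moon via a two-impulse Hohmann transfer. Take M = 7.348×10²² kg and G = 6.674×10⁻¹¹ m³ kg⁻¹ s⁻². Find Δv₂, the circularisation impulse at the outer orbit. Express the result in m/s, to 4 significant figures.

Δv ≈ 273.6 m/s

μ = GM = 6.674×10⁻¹¹ × 7.348×10²² = 4.904×10¹² m³/s².
r₁ = 1822 km = 1.822×10⁶ m.
r₂ = 5289 km = 5.289×10⁶ m.
Transfer ellipse a_t = (r₁ + r₂)/2 = 3.556×10⁶ m.
At r₁: circular v_c1 = √(μ/r₁) = 1641 m/s; transfer-perilune v_p = √[μ(2/r₁ − 1/a_t)] = 2001 m/s.
At r₂: circular v_c2 = √(μ/r₂) = 962.9 m/s; transfer-apolune v_a = √[μ(2/r₂ − 1/a_t)] = 689.3 m/s.
Δv₂ = v_c2 − v_a = 273.6 m/s.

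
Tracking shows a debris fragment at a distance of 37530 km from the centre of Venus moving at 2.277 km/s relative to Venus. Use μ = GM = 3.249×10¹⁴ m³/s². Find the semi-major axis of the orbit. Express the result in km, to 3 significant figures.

r = 3.753×10⁷ m.
Vis-viva rearranged: 1/a = 2/r − v²/μ = 5.329×10⁻⁸ − 1.596×10⁻⁸ = 3.733×10⁻⁸ m⁻¹.
a = 2.679×10⁷ m = 26786 km.

a ≈ 26800 km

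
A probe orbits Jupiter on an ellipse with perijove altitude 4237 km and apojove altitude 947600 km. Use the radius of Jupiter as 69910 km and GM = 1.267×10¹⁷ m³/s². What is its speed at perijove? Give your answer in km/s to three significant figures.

r_p = 69910 + 4237 = 74147 km = 7.4147×10⁷ m.
r_a = 69910 + 947600 = 1017500 km = 1.0175×10⁹ m.
Semi-major axis a = (r_p + r_a)/2 = 5.4583×10⁵ km = 5.458×10⁸ m.
Vis-viva: v² = μ(2/r − 1/a) = 1.267×10¹⁷ × (2.697×10⁻⁸ − 1.832×10⁻⁹) = 3.185×10⁹ m²/s².
v = 56440 m/s = 56.44 km/s.

v ≈ 56.4 km/s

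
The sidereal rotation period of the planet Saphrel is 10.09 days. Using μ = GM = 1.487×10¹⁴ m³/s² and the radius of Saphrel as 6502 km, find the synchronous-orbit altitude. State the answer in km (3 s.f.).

T = 10.09 days = 8.718×10⁵ s.
A synchronous orbit has period T, so by Kepler's third law a = (μT²/4π²)^(1/3).
μT²/4π² = 1.487×10¹⁴ × (8.718×10⁵)² / 39.48 = 2.863×10²⁴ m³.
a = 1.420×10⁸ m = 1.4199×10⁵ km.
Altitude h = a − R = 1.4199×10⁵ − 6502 = 1.3549×10⁵ km.

h_sync ≈ 1.35×10⁵ km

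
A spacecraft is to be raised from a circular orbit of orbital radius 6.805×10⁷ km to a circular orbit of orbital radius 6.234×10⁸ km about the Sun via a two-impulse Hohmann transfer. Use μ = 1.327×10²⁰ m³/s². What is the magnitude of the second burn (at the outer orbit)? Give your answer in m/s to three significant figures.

Δv ≈ 8120 m/s

r₁ = 6.805×10⁷ km = 6.805×10¹⁰ m.
r₂ = 6.234×10⁸ km = 6.234×10¹¹ m.
Transfer ellipse a_t = (r₁ + r₂)/2 = 3.457×10¹¹ m.
At r₁: circular v_c1 = √(μ/r₁) = 44160 m/s; transfer-perihelion v_p = √[μ(2/r₁ − 1/a_t)] = 59300 m/s.
At r₂: circular v_c2 = √(μ/r₂) = 14590 m/s; transfer-aphelion v_a = √[μ(2/r₂ − 1/a_t)] = 6473 m/s.
Δv₂ = v_c2 − v_a = 8117 m/s.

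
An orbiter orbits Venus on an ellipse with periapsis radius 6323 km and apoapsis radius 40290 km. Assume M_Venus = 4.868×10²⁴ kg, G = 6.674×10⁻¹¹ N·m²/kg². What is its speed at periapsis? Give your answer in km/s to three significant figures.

v ≈ 9.42 km/s

μ = GM = 6.674×10⁻¹¹ × 4.868×10²⁴ = 3.249×10¹⁴ m³/s².
Semi-major axis a = (r_p + r_a)/2 = 23306 km = 2.331×10⁷ m.
Vis-viva: v² = μ(2/r − 1/a) = 3.249×10¹⁴ × (3.163×10⁻⁷ − 4.291×10⁻⁸) = 8.882×10⁷ m²/s².
v = 9425 m/s = 9.425 km/s.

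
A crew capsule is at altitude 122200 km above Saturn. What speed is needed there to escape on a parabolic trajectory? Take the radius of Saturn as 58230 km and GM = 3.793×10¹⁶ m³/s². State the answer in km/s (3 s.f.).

r = 58230 + 122200 = 180430 km = 1.8043×10⁸ m.
Escape speed v_esc = √(2μ/r) = √(2 × 3.793×10¹⁶ / 1.804×10⁸) = √(4.204×10⁸) = 20500 m/s.
= 20.50 km/s.

v_esc ≈ 20.5 km/s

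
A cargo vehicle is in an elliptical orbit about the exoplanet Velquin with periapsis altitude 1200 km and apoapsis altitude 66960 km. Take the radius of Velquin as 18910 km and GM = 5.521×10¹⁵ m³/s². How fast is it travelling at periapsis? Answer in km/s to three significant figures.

v ≈ 21.1 km/s

r_p = 18910 + 1200 = 20110 km = 2.0110×10⁷ m.
r_a = 18910 + 66960 = 85870 km = 8.5870×10⁷ m.
Semi-major axis a = (r_p + r_a)/2 = 52990 km = 5.299×10⁷ m.
Vis-viva: v² = μ(2/r − 1/a) = 5.521×10¹⁵ × (9.945×10⁻⁸ − 1.887×10⁻⁸) = 4.449×10⁸ m²/s².
v = 21090 m/s = 21.09 km/s.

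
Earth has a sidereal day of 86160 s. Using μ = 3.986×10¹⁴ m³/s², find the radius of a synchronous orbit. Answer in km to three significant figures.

r_sync ≈ 42200 km

A synchronous orbit has period T, so by Kepler's third law a = (μT²/4π²)^(1/3).
μT²/4π² = 3.986×10¹⁴ × (8.616×10⁴)² / 39.48 = 7.495×10²² m³.
a = 4.216×10⁷ m = 42163 km.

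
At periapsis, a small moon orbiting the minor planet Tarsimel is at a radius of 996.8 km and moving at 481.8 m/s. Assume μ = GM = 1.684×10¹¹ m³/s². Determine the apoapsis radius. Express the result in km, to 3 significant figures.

apoapsis radius ≈ 2190 km

r_p = 9.968×10⁵ m.
Specific energy ε = v²/2 − μ/r = -5.287×10⁴ J/kg, so a = −μ/(2ε) = 1.592×10⁶ m.
The apsides satisfy r_p + r_a = 2a, so the apoapsis radius is 2a − r_p = 2.188×10⁶ m = 2188.1 km.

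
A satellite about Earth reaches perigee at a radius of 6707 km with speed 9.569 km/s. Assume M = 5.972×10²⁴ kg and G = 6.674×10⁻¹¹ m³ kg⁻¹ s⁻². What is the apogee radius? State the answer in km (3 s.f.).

apogee radius ≈ 22500 km

μ = GM = 6.674×10⁻¹¹ × 5.972×10²⁴ = 3.986×10¹⁴ m³/s².
r_p = 6.707×10⁶ m.
Specific energy ε = v²/2 − μ/r = -1.364×10⁷ J/kg, so a = −μ/(2ε) = 1.461×10⁷ m.
The apsides satisfy r_p + r_a = 2a, so the apogee radius is 2a − r_p = 2.251×10⁷ m = 22507 km.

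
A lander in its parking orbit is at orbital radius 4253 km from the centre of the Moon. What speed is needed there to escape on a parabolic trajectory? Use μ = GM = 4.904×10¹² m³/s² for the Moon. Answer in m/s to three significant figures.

v_esc ≈ 1520 m/s

r = 4253 km = 4.253×10⁶ m.
Escape speed v_esc = √(2μ/r) = √(2 × 4.904×10¹² / 4.253×10⁶) = √(2.306×10⁶) = 1519 m/s.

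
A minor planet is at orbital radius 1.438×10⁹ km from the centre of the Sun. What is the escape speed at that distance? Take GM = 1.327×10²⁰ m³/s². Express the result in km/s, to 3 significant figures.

r = 1.438×10⁹ km = 1.438×10¹² m.
Escape speed v_esc = √(2μ/r) = √(2 × 1.327×10²⁰ / 1.438×10¹²) = √(1.846×10⁸) = 13590 m/s.
= 13.59 km/s.

v_esc ≈ 13.6 km/s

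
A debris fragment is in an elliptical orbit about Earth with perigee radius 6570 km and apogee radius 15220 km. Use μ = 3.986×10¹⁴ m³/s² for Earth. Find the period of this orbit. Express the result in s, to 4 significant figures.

Semi-major axis a = (r_p + r_a)/2 = (6570.0 + 15220)/2 = 10895 km = 1.090×10⁷ m.
By Kepler's third law T = 2π√(a³/μ) = 2π × 1.801×10³ = 1.132×10⁴ s.

T ≈ 11320 s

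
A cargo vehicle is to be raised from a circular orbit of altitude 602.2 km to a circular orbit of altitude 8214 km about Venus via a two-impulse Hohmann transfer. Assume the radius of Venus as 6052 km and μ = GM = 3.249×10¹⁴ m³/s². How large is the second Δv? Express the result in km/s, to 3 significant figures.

r₁ = 6052 + 602.2 = 6654.2 km = 6.6542×10⁶ m.
r₂ = 6052 + 8214 = 14266 km = 1.4266×10⁷ m.
Transfer ellipse a_t = (r₁ + r₂)/2 = 1.046×10⁷ m.
At r₁: circular v_c1 = √(μ/r₁) = 6988 m/s; transfer-periapsis v_p = √[μ(2/r₁ − 1/a_t)] = 8160 m/s.
At r₂: circular v_c2 = √(μ/r₂) = 4772 m/s; transfer-apoapsis v_a = √[μ(2/r₂ − 1/a_t)] = 3806 m/s.
Δv₂ = v_c2 − v_a = 965.9 m/s.
= 0.9659 km/s.

Δv ≈ 0.966 km/s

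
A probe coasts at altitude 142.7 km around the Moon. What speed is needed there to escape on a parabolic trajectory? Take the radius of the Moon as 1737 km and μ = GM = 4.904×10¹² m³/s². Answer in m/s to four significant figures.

v_esc ≈ 2284 m/s

r = 1737 + 142.7 = 1879.7 km = 1.8797×10⁶ m.
Escape speed v_esc = √(2μ/r) = √(2 × 4.904×10¹² / 1.880×10⁶) = √(5.218×10⁶) = 2284 m/s.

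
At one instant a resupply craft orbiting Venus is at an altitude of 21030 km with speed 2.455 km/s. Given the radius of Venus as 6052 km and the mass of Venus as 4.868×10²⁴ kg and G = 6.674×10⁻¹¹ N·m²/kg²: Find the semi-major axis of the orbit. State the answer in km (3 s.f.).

μ = GM = 6.674×10⁻¹¹ × 4.868×10²⁴ = 3.249×10¹⁴ m³/s².
r = 6052 + 21030 = 27082 km = 2.708×10⁷ m.
Specific orbital energy ε = v²/2 − μ/r = (2455)²/2 − 3.249×10¹⁴/2.708×10⁷ = -8.983×10⁶ J/kg.
Since ε = −μ/(2a), a = −μ/(2ε) = 1.808×10⁷ m = 18084 km.

a ≈ 18100 km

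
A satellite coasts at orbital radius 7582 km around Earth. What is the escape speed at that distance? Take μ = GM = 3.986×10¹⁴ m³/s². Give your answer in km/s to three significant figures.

v_esc ≈ 10.3 km/s

r = 7582 km = 7.582×10⁶ m.
Escape speed v_esc = √(2μ/r) = √(2 × 3.986×10¹⁴ / 7.582×10⁶) = √(1.051×10⁸) = 10250 m/s.
= 10.25 km/s.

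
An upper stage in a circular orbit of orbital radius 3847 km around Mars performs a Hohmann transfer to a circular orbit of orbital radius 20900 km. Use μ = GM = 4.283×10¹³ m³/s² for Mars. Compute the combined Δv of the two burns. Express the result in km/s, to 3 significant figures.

Δv_total ≈ 1.63 km/s

r₁ = 3847 km = 3.847×10⁶ m.
r₂ = 20900 km = 2.090×10⁷ m.
Transfer ellipse a_t = (r₁ + r₂)/2 = 1.237×10⁷ m.
At r₁: circular v_c1 = √(μ/r₁) = 3337 m/s; transfer-periapsis v_p = √[μ(2/r₁ − 1/a_t)] = 4337 m/s.
Δv₁ = v_p − v_c1 = 999.8 m/s.
At r₂: circular v_c2 = √(μ/r₂) = 1432 m/s; transfer-apoapsis v_a = √[μ(2/r₂ − 1/a_t)] = 798.2 m/s.
Δv₂ = v_c2 − v_a = 633.3 m/s.
Total Δv = Δv₁ + Δv₂ = 1633 m/s = 1.633 km/s.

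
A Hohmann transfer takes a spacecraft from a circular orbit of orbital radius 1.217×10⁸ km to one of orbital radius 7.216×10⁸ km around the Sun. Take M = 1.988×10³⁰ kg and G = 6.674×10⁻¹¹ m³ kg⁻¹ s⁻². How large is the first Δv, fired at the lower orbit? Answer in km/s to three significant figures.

Δv ≈ 10.2 km/s

μ = GM = 6.674×10⁻¹¹ × 1.988×10³⁰ = 1.327×10²⁰ m³/s².
r₁ = 1.217×10⁸ km = 1.217×10¹¹ m.
r₂ = 7.216×10⁸ km = 7.216×10¹¹ m.
Transfer ellipse a_t = (r₁ + r₂)/2 = 4.216×10¹¹ m.
At r₁: circular v_c1 = √(μ/r₁) = 33020 m/s; transfer-perihelion v_p = √[μ(2/r₁ − 1/a_t)] = 43190 m/s.
Δv₁ = v_p − v_c1 = 10180 m/s.
= 10.18 km/s.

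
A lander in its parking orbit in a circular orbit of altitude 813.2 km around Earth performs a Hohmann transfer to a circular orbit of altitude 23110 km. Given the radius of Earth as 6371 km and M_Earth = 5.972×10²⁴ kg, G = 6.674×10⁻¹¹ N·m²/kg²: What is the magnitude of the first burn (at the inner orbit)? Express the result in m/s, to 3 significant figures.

μ = GM = 6.674×10⁻¹¹ × 5.972×10²⁴ = 3.986×10¹⁴ m³/s².
r₁ = 6371 + 813.2 = 7184.2 km = 7.1842×10⁶ m.
r₂ = 6371 + 23110 = 29481 km = 2.9481×10⁷ m.
Transfer ellipse a_t = (r₁ + r₂)/2 = 1.833×10⁷ m.
At r₁: circular v_c1 = √(μ/r₁) = 7448 m/s; transfer-perigee v_p = √[μ(2/r₁ − 1/a_t)] = 9445 m/s.
Δv₁ = v_p − v_c1 = 1997 m/s.

Δv ≈ 2000 m/s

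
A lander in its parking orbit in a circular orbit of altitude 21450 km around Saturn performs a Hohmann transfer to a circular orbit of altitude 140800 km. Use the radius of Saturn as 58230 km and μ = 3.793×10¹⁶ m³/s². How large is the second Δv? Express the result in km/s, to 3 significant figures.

Δv ≈ 3.37 km/s

r₁ = 58230 + 21450 = 79680 km = 7.9680×10⁷ m.
r₂ = 58230 + 140800 = 199030 km = 1.9903×10⁸ m.
Transfer ellipse a_t = (r₁ + r₂)/2 = 1.394×10⁸ m.
At r₁: circular v_c1 = √(μ/r₁) = 21820 m/s; transfer-perikrone v_p = √[μ(2/r₁ − 1/a_t)] = 26070 m/s.
At r₂: circular v_c2 = √(μ/r₂) = 13800 m/s; transfer-apokrone v_a = √[μ(2/r₂ − 1/a_t)] = 10440 m/s.
Δv₂ = v_c2 − v_a = 3366 m/s.
= 3.366 km/s.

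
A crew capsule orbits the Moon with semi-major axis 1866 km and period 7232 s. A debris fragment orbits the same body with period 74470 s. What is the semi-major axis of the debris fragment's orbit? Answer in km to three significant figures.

Kepler's third law: a³ ∝ T², so a₂ = a₁ (T₂/T₁)^(2/3).
T₂/T₁ = 10.30, (T₂/T₁)^(2/3) = 4.733.
a₂ = 1866 × 4.733 = 8832 km.

a₂ ≈ 8830 km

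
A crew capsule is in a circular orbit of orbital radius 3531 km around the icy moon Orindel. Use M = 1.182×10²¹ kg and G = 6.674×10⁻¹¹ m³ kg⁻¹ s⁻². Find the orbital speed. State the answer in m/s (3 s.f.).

μ = GM = 6.674×10⁻¹¹ × 1.182×10²¹ = 7.889×10¹⁰ m³/s².
r = 3531 km = 3.531×10⁶ m.
For a circular orbit v = √(μ/r) = √(7.889×10¹⁰ / 3.531×10⁶) = √(2.234×10⁴) = 149.5 m/s.

v ≈ 149 m/s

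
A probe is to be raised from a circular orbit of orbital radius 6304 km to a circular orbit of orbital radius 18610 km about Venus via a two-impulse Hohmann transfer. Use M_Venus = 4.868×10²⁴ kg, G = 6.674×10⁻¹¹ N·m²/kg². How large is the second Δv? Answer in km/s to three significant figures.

Δv ≈ 1.21 km/s

μ = GM = 6.674×10⁻¹¹ × 4.868×10²⁴ = 3.249×10¹⁴ m³/s².
r₁ = 6304 km = 6.304×10⁶ m.
r₂ = 18610 km = 1.861×10⁷ m.
Transfer ellipse a_t = (r₁ + r₂)/2 = 1.246×10⁷ m.
At r₁: circular v_c1 = √(μ/r₁) = 7179 m/s; transfer-periapsis v_p = √[μ(2/r₁ − 1/a_t)] = 8775 m/s.
At r₂: circular v_c2 = √(μ/r₂) = 4178 m/s; transfer-apoapsis v_a = √[μ(2/r₂ − 1/a_t)] = 2972 m/s.
Δv₂ = v_c2 − v_a = 1206 m/s.
= 1.206 km/s.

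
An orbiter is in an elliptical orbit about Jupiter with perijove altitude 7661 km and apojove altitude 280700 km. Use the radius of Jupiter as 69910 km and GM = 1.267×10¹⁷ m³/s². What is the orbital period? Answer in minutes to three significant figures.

T ≈ 922 minutes

r_p = 69910 + 7661 = 77571 km = 7.7571×10⁷ m.
r_a = 69910 + 280700 = 350610 km = 3.5061×10⁸ m.
Semi-major axis a = (r_p + r_a)/2 = (77571 + 3.5061×10⁵)/2 = 2.1409×10⁵ km = 2.141×10⁸ m.
By Kepler's third law T = 2π√(a³/μ) = 2π × 8.801×10³ = 5.530×10⁴ s.
= 921.6 minutes.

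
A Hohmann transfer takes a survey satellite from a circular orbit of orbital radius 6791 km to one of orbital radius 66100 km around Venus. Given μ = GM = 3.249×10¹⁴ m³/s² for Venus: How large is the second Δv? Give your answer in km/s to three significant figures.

Δv ≈ 1.26 km/s

r₁ = 6791 km = 6.791×10⁶ m.
r₂ = 66100 km = 6.610×10⁷ m.
Transfer ellipse a_t = (r₁ + r₂)/2 = 3.645×10⁷ m.
At r₁: circular v_c1 = √(μ/r₁) = 6917 m/s; transfer-periapsis v_p = √[μ(2/r₁ − 1/a_t)] = 9315 m/s.
At r₂: circular v_c2 = √(μ/r₂) = 2217 m/s; transfer-apoapsis v_a = √[μ(2/r₂ − 1/a_t)] = 957.0 m/s.
Δv₂ = v_c2 − v_a = 1260 m/s.
= 1.260 km/s.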